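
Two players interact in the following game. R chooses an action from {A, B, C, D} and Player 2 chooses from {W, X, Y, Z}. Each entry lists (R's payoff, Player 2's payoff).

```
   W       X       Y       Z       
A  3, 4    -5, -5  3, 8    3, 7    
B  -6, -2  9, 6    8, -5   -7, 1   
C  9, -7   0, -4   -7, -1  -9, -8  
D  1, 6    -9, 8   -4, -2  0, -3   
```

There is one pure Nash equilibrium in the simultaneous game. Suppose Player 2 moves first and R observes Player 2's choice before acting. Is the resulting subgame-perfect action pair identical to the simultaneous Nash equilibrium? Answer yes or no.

R best-responds to each possible Player 2 move:
- W: BR = C, leader payoff -7.
- X: BR = B, leader payoff 6.
- Y: BR = B, leader payoff -5.
- Z: BR = A, leader payoff 7.
Maximizing over -7, 6, -5, 7, Player 2 chooses Z. Subgame-perfect outcome: (A, Z) with payoffs (3, 7).
Now find the simultaneous Nash equilibrium.
R's best replies: W→C; X→B; Y→B; Z→A.
Player 2's best replies: A→Y; B→X; C→Y; D→X.
The unique mutual best reply is (B, X), giving (9, 6).
Sequential outcome (A, Z) differs from the Nash profile (B, X).

no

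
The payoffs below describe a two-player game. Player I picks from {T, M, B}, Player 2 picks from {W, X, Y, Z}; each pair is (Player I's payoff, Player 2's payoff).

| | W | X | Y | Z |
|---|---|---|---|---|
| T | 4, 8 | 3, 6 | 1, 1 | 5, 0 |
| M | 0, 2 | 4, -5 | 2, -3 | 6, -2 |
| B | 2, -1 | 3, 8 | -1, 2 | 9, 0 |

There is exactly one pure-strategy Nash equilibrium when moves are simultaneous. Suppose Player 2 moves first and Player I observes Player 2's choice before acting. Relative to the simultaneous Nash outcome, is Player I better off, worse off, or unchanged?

unchanged

Player I best-responds to each possible Player 2 move:
- W: Player I compares 4, 0, 2 and picks T; Player 2 would get 8.
- X: Player I compares 3, 4, 3 and picks M; Player 2 would get -5.
- Y: Player I compares 1, 2, -1 and picks M; Player 2 would get -3.
- Z: Player I compares 5, 6, 9 and picks B; Player 2 would get 0.
Player 2's induced payoffs are 8, -5, -3, 0, so Player 2 commits to W. Subgame-perfect outcome: (T, W) with payoffs (4, 8).
Now find the simultaneous Nash equilibrium.
Player I's best replies: W→T; X→M; Y→M; Z→B.
Player 2's best replies: T→W; M→W; B→X.
The unique mutual best reply is (T, W), giving (4, 8).
Player I earns 4 sequentially versus 4 at the Nash outcome: unchanged.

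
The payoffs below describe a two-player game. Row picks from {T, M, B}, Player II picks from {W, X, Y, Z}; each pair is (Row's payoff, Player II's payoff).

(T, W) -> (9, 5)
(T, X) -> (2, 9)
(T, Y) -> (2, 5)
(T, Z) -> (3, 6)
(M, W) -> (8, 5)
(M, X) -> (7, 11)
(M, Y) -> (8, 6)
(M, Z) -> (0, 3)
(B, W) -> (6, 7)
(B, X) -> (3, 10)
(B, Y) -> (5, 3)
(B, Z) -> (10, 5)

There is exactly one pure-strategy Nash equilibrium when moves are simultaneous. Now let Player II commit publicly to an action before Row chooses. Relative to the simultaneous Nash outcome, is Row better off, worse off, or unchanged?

unchanged

Solve by backward induction (Player II leads).
- W: BR = T, leader payoff 5.
- X: BR = M, leader payoff 11.
- Y: BR = M, leader payoff 6.
- Z: BR = B, leader payoff 5.
Player II's induced payoffs are 5, 11, 6, 5, so Player II commits to X. Subgame-perfect outcome: (M, X) with payoffs (7, 11).
Under simultaneous play:
Row's best replies: W→T; X→M; Y→M; Z→B.
Player II's best replies: T→X; M→X; B→X.
The unique mutual best reply is (M, X), giving (7, 11).
Row earns 7 sequentially versus 7 at the Nash outcome: unchanged.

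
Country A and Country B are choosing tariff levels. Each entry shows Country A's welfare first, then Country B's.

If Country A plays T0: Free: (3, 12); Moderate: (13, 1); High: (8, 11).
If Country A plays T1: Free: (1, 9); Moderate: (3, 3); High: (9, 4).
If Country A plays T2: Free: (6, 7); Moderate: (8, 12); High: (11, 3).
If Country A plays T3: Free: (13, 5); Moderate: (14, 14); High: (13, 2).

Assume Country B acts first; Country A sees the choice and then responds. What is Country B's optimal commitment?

Moderate

Country A best-responds to each possible Country B move:
- Free → Country A plays T3 (best of 3, 1, 6, 13); Country B gets 5.
- Moderate → Country A plays T3 (best of 13, 3, 8, 14); Country B gets 14.
- High → Country A plays T3 (best of 8, 9, 11, 13); Country B gets 2.
Maximizing over 5, 14, 2, Country B chooses Moderate. Subgame-perfect outcome: (T3, Moderate) with payoffs (14, 14).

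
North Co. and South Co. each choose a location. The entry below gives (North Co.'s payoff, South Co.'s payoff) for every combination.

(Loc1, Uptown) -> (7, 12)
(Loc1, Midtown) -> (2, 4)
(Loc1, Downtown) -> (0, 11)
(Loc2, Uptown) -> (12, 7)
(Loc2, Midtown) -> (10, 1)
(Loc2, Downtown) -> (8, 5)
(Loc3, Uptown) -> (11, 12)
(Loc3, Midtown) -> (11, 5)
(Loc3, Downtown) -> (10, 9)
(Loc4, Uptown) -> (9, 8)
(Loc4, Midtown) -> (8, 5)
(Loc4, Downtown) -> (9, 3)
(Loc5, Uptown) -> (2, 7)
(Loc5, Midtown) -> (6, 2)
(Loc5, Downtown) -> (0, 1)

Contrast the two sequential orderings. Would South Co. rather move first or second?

first

If North Co. leads: South Co.'s best replies are Loc1→Uptown, Loc2→Uptown, Loc3→Uptown, Loc4→Uptown, Loc5→Uptown; North Co.'s induced payoffs 7, 12, 11, 9, 2; outcome (Loc2, Uptown), payoffs (12, 7).
If South Co. leads: North Co.'s best replies are Uptown→Loc2, Midtown→Loc3, Downtown→Loc3; South Co.'s induced payoffs 7, 5, 9; outcome (Loc3, Downtown), payoffs (10, 9).
South Co. gets 9 moving first and 7 moving second, so South Co. prefers to move first.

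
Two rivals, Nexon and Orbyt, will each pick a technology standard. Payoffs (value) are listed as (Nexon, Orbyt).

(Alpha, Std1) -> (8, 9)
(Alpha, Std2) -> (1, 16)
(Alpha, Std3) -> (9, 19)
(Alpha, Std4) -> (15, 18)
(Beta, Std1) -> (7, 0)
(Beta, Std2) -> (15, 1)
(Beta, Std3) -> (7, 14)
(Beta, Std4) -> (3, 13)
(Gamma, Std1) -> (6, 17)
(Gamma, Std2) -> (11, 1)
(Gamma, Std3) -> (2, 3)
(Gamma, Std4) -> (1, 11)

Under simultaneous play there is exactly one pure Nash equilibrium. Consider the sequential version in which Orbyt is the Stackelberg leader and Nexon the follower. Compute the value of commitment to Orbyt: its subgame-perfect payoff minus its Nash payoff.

0

Backward induction with Orbyt moving first.
- Std1: Nexon compares 8, 7, 6 and picks Alpha; Orbyt would get 9.
- Std2: Nexon compares 1, 15, 11 and picks Beta; Orbyt would get 1.
- Std3: Nexon compares 9, 7, 2 and picks Alpha; Orbyt would get 19.
- Std4: Nexon compares 15, 3, 1 and picks Alpha; Orbyt would get 18.
Among 9, 1, 19, 18, the best is 19 at Std3. Subgame-perfect outcome: (Alpha, Std3) with payoffs (9, 19).
Now find the simultaneous Nash equilibrium.
Nexon's best replies: Std1→Alpha; Std2→Beta; Std3→Alpha; Std4→Alpha.
Orbyt's best replies: Alpha→Std3; Beta→Std3; Gamma→Std1.
The unique mutual best reply is (Alpha, Std3), giving (9, 19).
Orbyt's commitment gain: 19 − 19 = 0.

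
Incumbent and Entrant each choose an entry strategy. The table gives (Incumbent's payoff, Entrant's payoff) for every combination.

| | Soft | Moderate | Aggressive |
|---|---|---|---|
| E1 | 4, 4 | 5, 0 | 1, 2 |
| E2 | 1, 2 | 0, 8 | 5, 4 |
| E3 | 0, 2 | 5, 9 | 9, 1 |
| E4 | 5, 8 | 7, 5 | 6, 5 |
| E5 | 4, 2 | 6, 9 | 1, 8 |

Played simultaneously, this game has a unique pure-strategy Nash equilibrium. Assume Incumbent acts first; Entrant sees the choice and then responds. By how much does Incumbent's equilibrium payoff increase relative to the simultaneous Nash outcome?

Work backward from Entrant's decision.
- E1: BR = Soft, leader payoff 4.
- E2: BR = Moderate, leader payoff 0.
- E3: BR = Moderate, leader payoff 5.
- E4: BR = Soft, leader payoff 5.
- E5: BR = Moderate, leader payoff 6.
Maximizing over 4, 0, 5, 5, 6, Incumbent chooses E5. Subgame-perfect outcome: (E5, Moderate) with payoffs (6, 9).
Under simultaneous play:
Incumbent's best replies: Soft→E4; Moderate→E4; Aggressive→E3.
Entrant's best replies: E1→Soft; E2→Moderate; E3→Moderate; E4→Soft; E5→Moderate.
The unique mutual best reply is (E4, Soft), giving (5, 8).
Incumbent's commitment gain: 6 − 5 = 1.

1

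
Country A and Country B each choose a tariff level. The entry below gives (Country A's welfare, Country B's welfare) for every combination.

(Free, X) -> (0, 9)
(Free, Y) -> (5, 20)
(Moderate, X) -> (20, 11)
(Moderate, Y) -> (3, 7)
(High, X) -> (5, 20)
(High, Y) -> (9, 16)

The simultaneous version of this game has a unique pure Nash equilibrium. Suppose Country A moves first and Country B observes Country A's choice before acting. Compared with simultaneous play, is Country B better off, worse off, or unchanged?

Work backward from Country B's decision.
- Free: Country B compares 9, 20 and picks Y; Country A would get 5.
- Moderate: Country B compares 11, 7 and picks X; Country A would get 20.
- High: Country B compares 20, 16 and picks X; Country A would get 5.
Country A's induced payoffs are 5, 20, 5, so Country A commits to Moderate. Subgame-perfect outcome: (Moderate, X) with payoffs (20, 11).
For the simultaneous game, intersect best replies.
Country A's best replies: X→Moderate; Y→High.
Country B's best replies: Free→Y; Moderate→X; High→X.
Only (Moderate, X) has each player best-responding; Nash payoffs (20, 11).
Country B earns 11 sequentially versus 11 at the Nash outcome: unchanged.

unchanged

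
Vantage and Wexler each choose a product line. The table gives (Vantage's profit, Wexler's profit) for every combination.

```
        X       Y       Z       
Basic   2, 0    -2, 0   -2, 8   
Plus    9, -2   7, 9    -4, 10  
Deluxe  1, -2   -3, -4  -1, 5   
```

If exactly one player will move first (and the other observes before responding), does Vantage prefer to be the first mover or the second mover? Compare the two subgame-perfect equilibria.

second

If Vantage leads: Wexler's best replies are Basic→Z, Plus→Z, Deluxe→Z; Vantage's induced payoffs -2, -4, -1; outcome (Deluxe, Z), payoffs (-1, 5).
If Wexler leads: Vantage's best replies are X→Plus, Y→Plus, Z→Deluxe; Wexler's induced payoffs -2, 9, 5; outcome (Plus, Y), payoffs (7, 9).
Vantage gets -1 moving first and 7 moving second, so Vantage prefers to move second.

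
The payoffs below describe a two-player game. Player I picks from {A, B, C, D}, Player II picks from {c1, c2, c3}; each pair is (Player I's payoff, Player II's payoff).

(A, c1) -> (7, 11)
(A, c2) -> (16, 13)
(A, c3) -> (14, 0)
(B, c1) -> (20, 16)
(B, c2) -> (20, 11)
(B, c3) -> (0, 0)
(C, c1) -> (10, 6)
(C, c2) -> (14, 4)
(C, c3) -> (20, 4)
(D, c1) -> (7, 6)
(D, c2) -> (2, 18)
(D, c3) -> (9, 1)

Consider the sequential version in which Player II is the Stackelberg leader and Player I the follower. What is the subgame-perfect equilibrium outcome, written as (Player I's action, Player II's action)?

Work backward from Player I's decision.
- c1 → Player I plays B (best of 7, 20, 10, 7); Player II gets 16.
- c2 → Player I plays B (best of 16, 20, 14, 2); Player II gets 11.
- c3 → Player I plays C (best of 14, 0, 20, 9); Player II gets 4.
Among 16, 11, 4, the best is 16 at c1. Subgame-perfect outcome: (B, c1) with payoffs (20, 16).

(B, c1)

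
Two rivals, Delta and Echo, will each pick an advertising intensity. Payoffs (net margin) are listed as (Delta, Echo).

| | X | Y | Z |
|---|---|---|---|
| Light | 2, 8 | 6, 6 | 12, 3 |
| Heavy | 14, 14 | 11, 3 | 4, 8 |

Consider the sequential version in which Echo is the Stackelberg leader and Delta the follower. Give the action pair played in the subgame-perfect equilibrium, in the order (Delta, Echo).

(Heavy, X)

Delta best-responds to each possible Echo move:
- X: Delta compares 2, 14 and picks Heavy; Echo would get 14.
- Y: Delta compares 6, 11 and picks Heavy; Echo would get 3.
- Z: Delta compares 12, 4 and picks Light; Echo would get 3.
Echo's induced payoffs are 14, 3, 3, so Echo commits to X. Subgame-perfect outcome: (Heavy, X) with payoffs (14, 14).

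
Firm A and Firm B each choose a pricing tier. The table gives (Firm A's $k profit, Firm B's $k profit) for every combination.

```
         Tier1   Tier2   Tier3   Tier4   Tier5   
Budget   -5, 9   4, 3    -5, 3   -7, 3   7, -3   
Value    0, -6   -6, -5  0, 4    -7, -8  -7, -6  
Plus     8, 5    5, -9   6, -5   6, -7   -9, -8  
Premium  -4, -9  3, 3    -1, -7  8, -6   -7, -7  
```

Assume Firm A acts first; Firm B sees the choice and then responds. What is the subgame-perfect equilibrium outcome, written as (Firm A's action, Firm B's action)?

(Plus, Tier1)

Firm B best-responds to each possible Firm A move:
- Budget: Firm B compares 9, 3, 3, 3, -3 and picks Tier1; Firm A would get -5.
- Value: Firm B compares -6, -5, 4, -8, -6 and picks Tier3; Firm A would get 0.
- Plus: Firm B compares 5, -9, -5, -7, -8 and picks Tier1; Firm A would get 8.
- Premium: Firm B compares -9, 3, -7, -6, -7 and picks Tier2; Firm A would get 3.
Among -5, 0, 8, 3, the best is 8 at Plus. Subgame-perfect outcome: (Plus, Tier1) with payoffs (8, 5).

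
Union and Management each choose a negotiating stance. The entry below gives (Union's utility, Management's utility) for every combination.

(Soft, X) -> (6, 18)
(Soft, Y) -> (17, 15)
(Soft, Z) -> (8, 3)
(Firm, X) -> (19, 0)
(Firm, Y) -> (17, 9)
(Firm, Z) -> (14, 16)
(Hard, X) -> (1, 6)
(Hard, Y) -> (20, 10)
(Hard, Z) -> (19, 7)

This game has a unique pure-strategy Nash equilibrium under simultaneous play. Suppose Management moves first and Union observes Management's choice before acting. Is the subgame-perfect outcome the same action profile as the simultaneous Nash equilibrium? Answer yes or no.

Union best-responds to each possible Management move:
- X: BR = Firm, leader payoff 0.
- Y: BR = Hard, leader payoff 10.
- Z: BR = Hard, leader payoff 7.
Maximizing over 0, 10, 7, Management chooses Y. Subgame-perfect outcome: (Hard, Y) with payoffs (20, 10).
Under simultaneous play:
Union's best replies: X→Firm; Y→Hard; Z→Hard.
Management's best replies: Soft→X; Firm→Z; Hard→Y.
Only (Hard, Y) has each player best-responding; Nash payoffs (20, 10).
Sequential outcome (Hard, Y) coincides with the Nash profile (Hard, Y).

yes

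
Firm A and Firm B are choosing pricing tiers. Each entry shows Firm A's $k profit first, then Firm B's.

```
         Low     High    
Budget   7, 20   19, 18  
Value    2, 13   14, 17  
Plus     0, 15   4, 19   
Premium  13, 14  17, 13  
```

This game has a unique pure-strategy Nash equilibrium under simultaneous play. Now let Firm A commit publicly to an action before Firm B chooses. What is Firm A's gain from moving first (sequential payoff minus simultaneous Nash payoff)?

1

Work backward from Firm B's decision.
- Budget: BR = Low, leader payoff 7.
- Value: BR = High, leader payoff 14.
- Plus: BR = High, leader payoff 4.
- Premium: BR = Low, leader payoff 13.
Among 7, 14, 4, 13, the best is 14 at Value. Subgame-perfect outcome: (Value, High) with payoffs (14, 17).
For the simultaneous game, intersect best replies.
Firm A's best replies: Low→Premium; High→Budget.
Firm B's best replies: Budget→Low; Value→High; Plus→High; Premium→Low.
The unique mutual best reply is (Premium, Low), giving (13, 14).
Firm A's commitment gain: 14 − 13 = 1.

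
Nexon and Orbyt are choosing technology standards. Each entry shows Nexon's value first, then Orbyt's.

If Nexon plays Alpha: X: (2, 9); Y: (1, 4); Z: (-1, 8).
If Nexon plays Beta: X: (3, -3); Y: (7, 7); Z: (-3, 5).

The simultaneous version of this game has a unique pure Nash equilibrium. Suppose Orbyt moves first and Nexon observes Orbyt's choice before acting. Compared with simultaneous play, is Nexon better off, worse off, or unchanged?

worse off

Work backward from Nexon's decision.
- X: BR = Beta, leader payoff -3.
- Y: BR = Beta, leader payoff 7.
- Z: BR = Alpha, leader payoff 8.
Orbyt's induced payoffs are -3, 7, 8, so Orbyt commits to Z. Subgame-perfect outcome: (Alpha, Z) with payoffs (-1, 8).
Under simultaneous play:
Nexon's best replies: X→Beta; Y→Beta; Z→Alpha.
Orbyt's best replies: Alpha→X; Beta→Y.
The unique mutual best reply is (Beta, Y), giving (7, 7).
Nexon earns -1 sequentially versus 7 at the Nash outcome: worse off.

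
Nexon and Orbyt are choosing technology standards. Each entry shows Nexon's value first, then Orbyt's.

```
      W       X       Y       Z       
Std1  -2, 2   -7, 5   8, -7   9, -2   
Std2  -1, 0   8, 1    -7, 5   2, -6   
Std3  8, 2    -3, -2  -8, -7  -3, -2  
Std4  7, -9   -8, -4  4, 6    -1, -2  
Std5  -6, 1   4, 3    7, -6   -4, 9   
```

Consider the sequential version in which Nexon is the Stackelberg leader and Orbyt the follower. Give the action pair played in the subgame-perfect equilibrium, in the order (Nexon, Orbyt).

(Std3, W)

Backward induction with Nexon moving first.
- Std1: BR = X, leader payoff -7.
- Std2: BR = Y, leader payoff -7.
- Std3: BR = W, leader payoff 8.
- Std4: BR = Y, leader payoff 4.
- Std5: BR = Z, leader payoff -4.
Among -7, -7, 8, 4, -4, the best is 8 at Std3. Subgame-perfect outcome: (Std3, W) with payoffs (8, 2).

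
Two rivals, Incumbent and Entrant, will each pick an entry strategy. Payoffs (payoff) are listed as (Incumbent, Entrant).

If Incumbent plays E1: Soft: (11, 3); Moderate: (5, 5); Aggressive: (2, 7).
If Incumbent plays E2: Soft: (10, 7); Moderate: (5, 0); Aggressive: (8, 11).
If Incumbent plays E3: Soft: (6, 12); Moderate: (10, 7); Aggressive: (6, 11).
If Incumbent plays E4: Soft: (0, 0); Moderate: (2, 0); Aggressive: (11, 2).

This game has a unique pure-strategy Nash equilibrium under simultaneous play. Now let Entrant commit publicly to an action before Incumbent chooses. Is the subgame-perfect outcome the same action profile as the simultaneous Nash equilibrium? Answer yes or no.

no

Backward induction with Entrant moving first.
- Soft: BR = E1, leader payoff 3.
- Moderate: BR = E3, leader payoff 7.
- Aggressive: BR = E4, leader payoff 2.
Entrant's induced payoffs are 3, 7, 2, so Entrant commits to Moderate. Subgame-perfect outcome: (E3, Moderate) with payoffs (10, 7).
Under simultaneous play:
Incumbent's best replies: Soft→E1; Moderate→E3; Aggressive→E4.
Entrant's best replies: E1→Aggressive; E2→Aggressive; E3→Soft; E4→Aggressive.
Only (E4, Aggressive) has each player best-responding; Nash payoffs (11, 2).
Sequential outcome (E3, Moderate) differs from the Nash profile (E4, Aggressive).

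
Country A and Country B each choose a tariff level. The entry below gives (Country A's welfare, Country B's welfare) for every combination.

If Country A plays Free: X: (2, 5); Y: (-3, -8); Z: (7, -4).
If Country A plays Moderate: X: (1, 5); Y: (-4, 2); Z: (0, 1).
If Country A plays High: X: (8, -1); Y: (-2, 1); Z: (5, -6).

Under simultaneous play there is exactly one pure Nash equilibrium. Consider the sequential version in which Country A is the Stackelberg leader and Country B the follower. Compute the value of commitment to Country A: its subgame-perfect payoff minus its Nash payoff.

Solve by backward induction (Country A leads).
- Free: Country B compares 5, -8, -4 and picks X; Country A would get 2.
- Moderate: Country B compares 5, 2, 1 and picks X; Country A would get 1.
- High: Country B compares -1, 1, -6 and picks Y; Country A would get -2.
Country A's induced payoffs are 2, 1, -2, so Country A commits to Free. Subgame-perfect outcome: (Free, X) with payoffs (2, 5).
Under simultaneous play:
Country A's best replies: X→High; Y→High; Z→Free.
Country B's best replies: Free→X; Moderate→X; High→Y.
Only (High, Y) has each player best-responding; Nash payoffs (-2, 1).
Country A's commitment gain: 2 − -2 = 4.

4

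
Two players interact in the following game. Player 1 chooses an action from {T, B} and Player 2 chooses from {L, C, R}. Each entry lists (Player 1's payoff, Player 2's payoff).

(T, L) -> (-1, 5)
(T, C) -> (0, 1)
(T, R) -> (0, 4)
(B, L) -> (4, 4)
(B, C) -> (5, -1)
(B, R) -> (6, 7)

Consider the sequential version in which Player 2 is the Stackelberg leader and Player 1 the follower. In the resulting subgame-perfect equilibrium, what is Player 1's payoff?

Work backward from Player 1's decision.
- L: BR = B, leader payoff 4.
- C: BR = B, leader payoff -1.
- R: BR = B, leader payoff 7.
Maximizing over 4, -1, 7, Player 2 chooses R. Subgame-perfect outcome: (B, R) with payoffs (6, 7).

6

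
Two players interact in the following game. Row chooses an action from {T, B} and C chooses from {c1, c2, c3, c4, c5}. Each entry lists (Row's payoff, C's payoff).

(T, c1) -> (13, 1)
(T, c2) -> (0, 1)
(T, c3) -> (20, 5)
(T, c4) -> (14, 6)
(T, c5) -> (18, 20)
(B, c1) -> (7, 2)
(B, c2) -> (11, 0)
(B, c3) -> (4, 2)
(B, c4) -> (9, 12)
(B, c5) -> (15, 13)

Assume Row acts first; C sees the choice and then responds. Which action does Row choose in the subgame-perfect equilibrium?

T

Solve by backward induction (Row leads).
- T: C compares 1, 1, 5, 6, 20 and picks c5; Row would get 18.
- B: C compares 2, 0, 2, 12, 13 and picks c5; Row would get 15.
Among 18, 15, the best is 18 at T. Subgame-perfect outcome: (T, c5) with payoffs (18, 20).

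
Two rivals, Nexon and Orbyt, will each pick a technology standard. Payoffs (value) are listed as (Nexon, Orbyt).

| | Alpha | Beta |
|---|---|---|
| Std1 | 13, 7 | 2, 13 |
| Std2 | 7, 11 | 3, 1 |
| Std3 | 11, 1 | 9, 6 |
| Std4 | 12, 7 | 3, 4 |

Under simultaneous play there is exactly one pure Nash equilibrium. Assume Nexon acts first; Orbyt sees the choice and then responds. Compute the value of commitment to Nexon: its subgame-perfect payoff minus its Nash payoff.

3

Orbyt best-responds to each possible Nexon move:
- Std1: Orbyt compares 7, 13 and picks Beta; Nexon would get 2.
- Std2: Orbyt compares 11, 1 and picks Alpha; Nexon would get 7.
- Std3: Orbyt compares 1, 6 and picks Beta; Nexon would get 9.
- Std4: Orbyt compares 7, 4 and picks Alpha; Nexon would get 12.
Maximizing over 2, 7, 9, 12, Nexon chooses Std4. Subgame-perfect outcome: (Std4, Alpha) with payoffs (12, 7).
For the simultaneous game, intersect best replies.
Nexon's best replies: Alpha→Std1; Beta→Std3.
Orbyt's best replies: Std1→Beta; Std2→Alpha; Std3→Beta; Std4→Alpha.
The unique mutual best reply is (Std3, Beta), giving (9, 6).
Nexon's commitment gain: 12 − 9 = 3.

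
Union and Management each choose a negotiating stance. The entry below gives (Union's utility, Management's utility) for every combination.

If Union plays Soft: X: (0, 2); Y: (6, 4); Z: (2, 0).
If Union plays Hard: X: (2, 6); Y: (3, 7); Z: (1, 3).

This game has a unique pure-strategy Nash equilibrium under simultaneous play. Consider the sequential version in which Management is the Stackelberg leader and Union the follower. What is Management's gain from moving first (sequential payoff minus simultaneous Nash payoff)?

2

Work backward from Union's decision.
- X: BR = Hard, leader payoff 6.
- Y: BR = Soft, leader payoff 4.
- Z: BR = Soft, leader payoff 0.
Among 6, 4, 0, the best is 6 at X. Subgame-perfect outcome: (Hard, X) with payoffs (2, 6).
For the simultaneous game, intersect best replies.
Union's best replies: X→Hard; Y→Soft; Z→Soft.
Management's best replies: Soft→Y; Hard→Y.
The unique mutual best reply is (Soft, Y), giving (6, 4).
Management's commitment gain: 6 − 4 = 2.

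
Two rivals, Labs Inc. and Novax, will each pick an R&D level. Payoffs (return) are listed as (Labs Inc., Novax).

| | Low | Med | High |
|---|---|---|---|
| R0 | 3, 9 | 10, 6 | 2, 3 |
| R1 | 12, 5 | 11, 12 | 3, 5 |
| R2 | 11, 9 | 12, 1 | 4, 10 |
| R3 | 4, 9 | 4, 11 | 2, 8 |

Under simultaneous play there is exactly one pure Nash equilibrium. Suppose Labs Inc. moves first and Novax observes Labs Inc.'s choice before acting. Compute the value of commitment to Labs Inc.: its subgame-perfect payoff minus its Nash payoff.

Work backward from Novax's decision.
- R0: Novax compares 9, 6, 3 and picks Low; Labs Inc. would get 3.
- R1: Novax compares 5, 12, 5 and picks Med; Labs Inc. would get 11.
- R2: Novax compares 9, 1, 10 and picks High; Labs Inc. would get 4.
- R3: Novax compares 9, 11, 8 and picks Med; Labs Inc. would get 4.
Maximizing over 3, 11, 4, 4, Labs Inc. chooses R1. Subgame-perfect outcome: (R1, Med) with payoffs (11, 12).
Under simultaneous play:
Labs Inc.'s best replies: Low→R1; Med→R2; High→R2.
Novax's best replies: R0→Low; R1→Med; R2→High; R3→Med.
Only (R2, High) has each player best-responding; Nash payoffs (4, 10).
Labs Inc.'s commitment gain: 11 − 4 = 7.

7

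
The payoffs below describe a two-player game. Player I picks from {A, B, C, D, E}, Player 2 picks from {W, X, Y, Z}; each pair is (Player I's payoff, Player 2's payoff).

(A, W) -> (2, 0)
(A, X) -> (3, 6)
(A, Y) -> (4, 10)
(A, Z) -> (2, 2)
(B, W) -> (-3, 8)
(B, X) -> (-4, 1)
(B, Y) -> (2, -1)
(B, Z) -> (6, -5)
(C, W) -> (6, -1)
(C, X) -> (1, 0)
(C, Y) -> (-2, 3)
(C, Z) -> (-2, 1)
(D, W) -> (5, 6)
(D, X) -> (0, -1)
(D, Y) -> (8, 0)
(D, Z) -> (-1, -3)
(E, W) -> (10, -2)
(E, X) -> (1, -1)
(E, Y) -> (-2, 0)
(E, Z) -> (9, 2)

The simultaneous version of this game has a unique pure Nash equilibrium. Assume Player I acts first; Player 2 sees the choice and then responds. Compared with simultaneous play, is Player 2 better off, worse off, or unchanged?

Solve by backward induction (Player I leads).
- A: BR = Y, leader payoff 4.
- B: BR = W, leader payoff -3.
- C: BR = Y, leader payoff -2.
- D: BR = W, leader payoff 5.
- E: BR = Z, leader payoff 9.
Maximizing over 4, -3, -2, 5, 9, Player I chooses E. Subgame-perfect outcome: (E, Z) with payoffs (9, 2).
Now find the simultaneous Nash equilibrium.
Player I's best replies: W→E; X→A; Y→D; Z→E.
Player 2's best replies: A→Y; B→W; C→Y; D→W; E→Z.
The unique mutual best reply is (E, Z), giving (9, 2).
Player 2 earns 2 sequentially versus 2 at the Nash outcome: unchanged.

unchanged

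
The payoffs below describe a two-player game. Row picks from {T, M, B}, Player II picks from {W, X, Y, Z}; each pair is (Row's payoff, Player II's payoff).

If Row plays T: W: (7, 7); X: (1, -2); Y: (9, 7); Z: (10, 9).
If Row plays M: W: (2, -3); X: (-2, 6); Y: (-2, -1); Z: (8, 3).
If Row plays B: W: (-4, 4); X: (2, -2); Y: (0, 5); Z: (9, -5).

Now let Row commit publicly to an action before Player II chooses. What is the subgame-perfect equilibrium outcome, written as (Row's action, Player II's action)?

(T, Z)

Backward induction with Row moving first.
- T: Player II compares 7, -2, 7, 9 and picks Z; Row would get 10.
- M: Player II compares -3, 6, -1, 3 and picks X; Row would get -2.
- B: Player II compares 4, -2, 5, -5 and picks Y; Row would get 0.
Row's induced payoffs are 10, -2, 0, so Row commits to T. Subgame-perfect outcome: (T, Z) with payoffs (10, 9).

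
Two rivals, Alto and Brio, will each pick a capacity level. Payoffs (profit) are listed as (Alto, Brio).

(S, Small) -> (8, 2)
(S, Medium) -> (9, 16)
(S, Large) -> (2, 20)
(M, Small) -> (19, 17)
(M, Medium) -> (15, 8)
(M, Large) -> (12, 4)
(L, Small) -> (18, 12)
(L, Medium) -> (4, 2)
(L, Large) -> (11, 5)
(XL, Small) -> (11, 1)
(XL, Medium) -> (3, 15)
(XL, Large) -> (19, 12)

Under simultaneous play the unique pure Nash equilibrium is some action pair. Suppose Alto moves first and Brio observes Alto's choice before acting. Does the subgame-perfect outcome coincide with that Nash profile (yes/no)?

Brio best-responds to each possible Alto move:
- S: Brio compares 2, 16, 20 and picks Large; Alto would get 2.
- M: Brio compares 17, 8, 4 and picks Small; Alto would get 19.
- L: Brio compares 12, 2, 5 and picks Small; Alto would get 18.
- XL: Brio compares 1, 15, 12 and picks Medium; Alto would get 3.
Maximizing over 2, 19, 18, 3, Alto chooses M. Subgame-perfect outcome: (M, Small) with payoffs (19, 17).
Under simultaneous play:
Alto's best replies: Small→M; Medium→M; Large→XL.
Brio's best replies: S→Large; M→Small; L→Small; XL→Medium.
Only (M, Small) has each player best-responding; Nash payoffs (19, 17).
Sequential outcome (M, Small) coincides with the Nash profile (M, Small).

yes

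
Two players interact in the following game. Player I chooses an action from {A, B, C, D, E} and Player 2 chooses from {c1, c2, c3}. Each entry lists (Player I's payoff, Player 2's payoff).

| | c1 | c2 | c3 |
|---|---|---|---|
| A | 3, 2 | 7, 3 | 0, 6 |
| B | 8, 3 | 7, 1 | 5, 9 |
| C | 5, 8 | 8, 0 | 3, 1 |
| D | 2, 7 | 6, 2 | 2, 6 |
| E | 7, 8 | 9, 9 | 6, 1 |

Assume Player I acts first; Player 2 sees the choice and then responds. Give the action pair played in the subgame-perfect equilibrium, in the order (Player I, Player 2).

(E, c2)

Solve by backward induction (Player I leads).
- A → Player 2 plays c3 (best of 2, 3, 6); Player I gets 0.
- B → Player 2 plays c3 (best of 3, 1, 9); Player I gets 5.
- C → Player 2 plays c1 (best of 8, 0, 1); Player I gets 5.
- D → Player 2 plays c1 (best of 7, 2, 6); Player I gets 2.
- E → Player 2 plays c2 (best of 8, 9, 1); Player I gets 9.
Maximizing over 0, 5, 5, 2, 9, Player I chooses E. Subgame-perfect outcome: (E, c2) with payoffs (9, 9).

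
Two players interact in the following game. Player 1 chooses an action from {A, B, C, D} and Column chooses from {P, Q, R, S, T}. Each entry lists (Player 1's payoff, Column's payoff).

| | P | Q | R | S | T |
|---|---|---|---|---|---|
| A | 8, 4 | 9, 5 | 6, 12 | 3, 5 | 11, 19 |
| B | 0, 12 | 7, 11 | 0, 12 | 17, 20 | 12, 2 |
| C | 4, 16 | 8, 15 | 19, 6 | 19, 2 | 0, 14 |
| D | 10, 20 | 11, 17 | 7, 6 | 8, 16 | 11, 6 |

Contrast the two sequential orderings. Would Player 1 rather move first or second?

first

If Player 1 leads: Column's best replies are A→T, B→S, C→P, D→P; Player 1's induced payoffs 11, 17, 4, 10; outcome (B, S), payoffs (17, 20).
If Column leads: Player 1's best replies are P→D, Q→D, R→C, S→C, T→B; Column's induced payoffs 20, 17, 6, 2, 2; outcome (D, P), payoffs (10, 20).
Player 1 gets 17 moving first and 10 moving second, so Player 1 prefers to move first.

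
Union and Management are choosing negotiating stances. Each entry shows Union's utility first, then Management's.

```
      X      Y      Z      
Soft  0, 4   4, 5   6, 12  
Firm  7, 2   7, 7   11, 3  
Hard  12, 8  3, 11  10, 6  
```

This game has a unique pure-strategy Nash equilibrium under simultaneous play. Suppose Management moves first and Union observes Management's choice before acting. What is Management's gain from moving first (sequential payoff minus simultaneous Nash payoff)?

1

Work backward from Union's decision.
- X: BR = Hard, leader payoff 8.
- Y: BR = Firm, leader payoff 7.
- Z: BR = Firm, leader payoff 3.
Among 8, 7, 3, the best is 8 at X. Subgame-perfect outcome: (Hard, X) with payoffs (12, 8).
For the simultaneous game, intersect best replies.
Union's best replies: X→Hard; Y→Firm; Z→Firm.
Management's best replies: Soft→Z; Firm→Y; Hard→Y.
The unique mutual best reply is (Firm, Y), giving (7, 7).
Management's commitment gain: 8 − 7 = 1.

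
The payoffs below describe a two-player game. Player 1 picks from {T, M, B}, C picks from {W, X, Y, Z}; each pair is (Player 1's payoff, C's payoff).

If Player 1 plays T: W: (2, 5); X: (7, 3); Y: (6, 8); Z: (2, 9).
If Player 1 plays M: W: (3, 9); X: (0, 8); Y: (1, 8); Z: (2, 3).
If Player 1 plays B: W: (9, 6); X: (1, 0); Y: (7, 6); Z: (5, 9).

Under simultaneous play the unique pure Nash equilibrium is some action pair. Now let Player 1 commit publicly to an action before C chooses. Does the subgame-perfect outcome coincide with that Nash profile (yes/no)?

Solve by backward induction (Player 1 leads).
- T: C compares 5, 3, 8, 9 and picks Z; Player 1 would get 2.
- M: C compares 9, 8, 8, 3 and picks W; Player 1 would get 3.
- B: C compares 6, 0, 6, 9 and picks Z; Player 1 would get 5.
Player 1's induced payoffs are 2, 3, 5, so Player 1 commits to B. Subgame-perfect outcome: (B, Z) with payoffs (5, 9).
For the simultaneous game, intersect best replies.
Player 1's best replies: W→B; X→T; Y→B; Z→B.
C's best replies: T→Z; M→W; B→Z.
The unique mutual best reply is (B, Z), giving (5, 9).
Sequential outcome (B, Z) coincides with the Nash profile (B, Z).

yes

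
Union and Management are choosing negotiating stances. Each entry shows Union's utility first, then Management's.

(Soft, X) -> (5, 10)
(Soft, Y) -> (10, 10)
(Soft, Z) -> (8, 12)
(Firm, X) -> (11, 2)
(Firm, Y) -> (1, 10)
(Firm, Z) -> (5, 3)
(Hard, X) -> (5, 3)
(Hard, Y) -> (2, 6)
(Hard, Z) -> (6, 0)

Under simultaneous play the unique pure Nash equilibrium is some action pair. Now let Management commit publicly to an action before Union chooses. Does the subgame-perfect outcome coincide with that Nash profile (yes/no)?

yes

Union best-responds to each possible Management move:
- X: BR = Firm, leader payoff 2.
- Y: BR = Soft, leader payoff 10.
- Z: BR = Soft, leader payoff 12.
Management's induced payoffs are 2, 10, 12, so Management commits to Z. Subgame-perfect outcome: (Soft, Z) with payoffs (8, 12).
Now find the simultaneous Nash equilibrium.
Union's best replies: X→Firm; Y→Soft; Z→Soft.
Management's best replies: Soft→Z; Firm→Y; Hard→Y.
Only (Soft, Z) has each player best-responding; Nash payoffs (8, 12).
Sequential outcome (Soft, Z) coincides with the Nash profile (Soft, Z).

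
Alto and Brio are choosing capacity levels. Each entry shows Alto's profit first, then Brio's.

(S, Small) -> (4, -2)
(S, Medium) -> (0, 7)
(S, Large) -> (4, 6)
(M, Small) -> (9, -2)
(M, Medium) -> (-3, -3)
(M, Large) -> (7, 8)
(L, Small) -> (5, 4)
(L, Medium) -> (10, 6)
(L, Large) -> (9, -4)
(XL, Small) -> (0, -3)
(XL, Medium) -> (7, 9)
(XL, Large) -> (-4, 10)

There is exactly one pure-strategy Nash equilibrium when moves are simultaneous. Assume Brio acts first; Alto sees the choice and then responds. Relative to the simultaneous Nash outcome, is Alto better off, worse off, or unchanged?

unchanged

Backward induction with Brio moving first.
- Small: BR = M, leader payoff -2.
- Medium: BR = L, leader payoff 6.
- Large: BR = L, leader payoff -4.
Maximizing over -2, 6, -4, Brio chooses Medium. Subgame-perfect outcome: (L, Medium) with payoffs (10, 6).
Under simultaneous play:
Alto's best replies: Small→M; Medium→L; Large→L.
Brio's best replies: S→Medium; M→Large; L→Medium; XL→Large.
Only (L, Medium) has each player best-responding; Nash payoffs (10, 6).
Alto earns 10 sequentially versus 10 at the Nash outcome: unchanged.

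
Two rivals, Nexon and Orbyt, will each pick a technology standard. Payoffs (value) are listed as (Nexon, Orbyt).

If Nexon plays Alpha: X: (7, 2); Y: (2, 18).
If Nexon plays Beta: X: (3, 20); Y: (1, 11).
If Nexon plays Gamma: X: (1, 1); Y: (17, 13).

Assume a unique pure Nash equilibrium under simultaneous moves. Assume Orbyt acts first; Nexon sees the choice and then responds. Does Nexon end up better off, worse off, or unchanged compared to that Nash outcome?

unchanged

Solve by backward induction (Orbyt leads).
- X: Nexon compares 7, 3, 1 and picks Alpha; Orbyt would get 2.
- Y: Nexon compares 2, 1, 17 and picks Gamma; Orbyt would get 13.
Maximizing over 2, 13, Orbyt chooses Y. Subgame-perfect outcome: (Gamma, Y) with payoffs (17, 13).
Now find the simultaneous Nash equilibrium.
Nexon's best replies: X→Alpha; Y→Gamma.
Orbyt's best replies: Alpha→Y; Beta→X; Gamma→Y.
Only (Gamma, Y) has each player best-responding; Nash payoffs (17, 13).
Nexon earns 17 sequentially versus 17 at the Nash outcome: unchanged.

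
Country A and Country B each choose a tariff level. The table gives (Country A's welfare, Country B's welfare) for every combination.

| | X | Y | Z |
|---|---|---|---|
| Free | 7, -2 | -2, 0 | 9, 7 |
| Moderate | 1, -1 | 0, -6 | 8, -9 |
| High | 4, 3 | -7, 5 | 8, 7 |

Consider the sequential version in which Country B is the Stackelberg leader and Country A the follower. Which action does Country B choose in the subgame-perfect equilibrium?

Z

Backward induction with Country B moving first.
- X: Country A compares 7, 1, 4 and picks Free; Country B would get -2.
- Y: Country A compares -2, 0, -7 and picks Moderate; Country B would get -6.
- Z: Country A compares 9, 8, 8 and picks Free; Country B would get 7.
Maximizing over -2, -6, 7, Country B chooses Z. Subgame-perfect outcome: (Free, Z) with payoffs (9, 7).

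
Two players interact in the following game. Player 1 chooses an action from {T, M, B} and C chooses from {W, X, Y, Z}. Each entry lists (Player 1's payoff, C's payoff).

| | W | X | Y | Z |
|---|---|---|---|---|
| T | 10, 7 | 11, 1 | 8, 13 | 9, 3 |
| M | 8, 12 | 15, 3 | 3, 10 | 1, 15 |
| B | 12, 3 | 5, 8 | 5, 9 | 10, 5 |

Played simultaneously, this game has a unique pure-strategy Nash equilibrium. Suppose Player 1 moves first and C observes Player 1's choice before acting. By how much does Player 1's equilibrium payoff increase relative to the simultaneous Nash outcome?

C best-responds to each possible Player 1 move:
- T: BR = Y, leader payoff 8.
- M: BR = Z, leader payoff 1.
- B: BR = Y, leader payoff 5.
Among 8, 1, 5, the best is 8 at T. Subgame-perfect outcome: (T, Y) with payoffs (8, 13).
Under simultaneous play:
Player 1's best replies: W→B; X→M; Y→T; Z→B.
C's best replies: T→Y; M→Z; B→Y.
Only (T, Y) has each player best-responding; Nash payoffs (8, 13).
Player 1's commitment gain: 8 − 8 = 0.

0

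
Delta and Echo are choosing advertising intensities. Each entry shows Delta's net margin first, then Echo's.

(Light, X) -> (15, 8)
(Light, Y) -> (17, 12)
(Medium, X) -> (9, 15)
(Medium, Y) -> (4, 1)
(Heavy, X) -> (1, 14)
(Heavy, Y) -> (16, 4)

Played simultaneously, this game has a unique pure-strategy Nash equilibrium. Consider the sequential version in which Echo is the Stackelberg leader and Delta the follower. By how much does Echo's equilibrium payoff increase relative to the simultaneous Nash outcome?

Work backward from Delta's decision.
- X → Delta plays Light (best of 15, 9, 1); Echo gets 8.
- Y → Delta plays Light (best of 17, 4, 16); Echo gets 12.
Maximizing over 8, 12, Echo chooses Y. Subgame-perfect outcome: (Light, Y) with payoffs (17, 12).
Under simultaneous play:
Delta's best replies: X→Light; Y→Light.
Echo's best replies: Light→Y; Medium→X; Heavy→X.
The unique mutual best reply is (Light, Y), giving (17, 12).
Echo's commitment gain: 12 − 12 = 0.

0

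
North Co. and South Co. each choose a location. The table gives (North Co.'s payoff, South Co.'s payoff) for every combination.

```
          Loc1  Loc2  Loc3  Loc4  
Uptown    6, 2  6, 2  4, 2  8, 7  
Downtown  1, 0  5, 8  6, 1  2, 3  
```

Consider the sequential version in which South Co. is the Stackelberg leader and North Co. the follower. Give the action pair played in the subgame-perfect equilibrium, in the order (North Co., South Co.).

(Uptown, Loc4)

Backward induction with South Co. moving first.
- Loc1 → North Co. plays Uptown (best of 6, 1); South Co. gets 2.
- Loc2 → North Co. plays Uptown (best of 6, 5); South Co. gets 2.
- Loc3 → North Co. plays Downtown (best of 4, 6); South Co. gets 1.
- Loc4 → North Co. plays Uptown (best of 8, 2); South Co. gets 7.
Among 2, 2, 1, 7, the best is 7 at Loc4. Subgame-perfect outcome: (Uptown, Loc4) with payoffs (8, 7).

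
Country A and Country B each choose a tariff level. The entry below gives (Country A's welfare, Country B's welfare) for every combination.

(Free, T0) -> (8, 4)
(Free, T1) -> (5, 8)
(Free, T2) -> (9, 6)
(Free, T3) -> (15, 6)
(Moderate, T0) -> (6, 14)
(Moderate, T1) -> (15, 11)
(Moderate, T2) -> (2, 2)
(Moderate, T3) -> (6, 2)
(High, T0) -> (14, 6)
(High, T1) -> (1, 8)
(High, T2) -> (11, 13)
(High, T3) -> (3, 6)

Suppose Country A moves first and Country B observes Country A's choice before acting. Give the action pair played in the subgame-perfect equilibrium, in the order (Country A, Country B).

Work backward from Country B's decision.
- Free: BR = T1, leader payoff 5.
- Moderate: BR = T0, leader payoff 6.
- High: BR = T2, leader payoff 11.
Among 5, 6, 11, the best is 11 at High. Subgame-perfect outcome: (High, T2) with payoffs (11, 13).

(High, T2)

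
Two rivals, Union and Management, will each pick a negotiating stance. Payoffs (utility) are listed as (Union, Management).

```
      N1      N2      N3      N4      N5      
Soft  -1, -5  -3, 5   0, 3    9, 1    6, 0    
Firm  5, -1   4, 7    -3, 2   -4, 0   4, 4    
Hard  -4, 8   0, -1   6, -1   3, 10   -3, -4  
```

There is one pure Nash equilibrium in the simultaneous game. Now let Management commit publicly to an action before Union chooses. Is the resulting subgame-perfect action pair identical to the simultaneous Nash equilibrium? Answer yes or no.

Backward induction with Management moving first.
- N1: BR = Firm, leader payoff -1.
- N2: BR = Firm, leader payoff 7.
- N3: BR = Hard, leader payoff -1.
- N4: BR = Soft, leader payoff 1.
- N5: BR = Soft, leader payoff 0.
Maximizing over -1, 7, -1, 1, 0, Management chooses N2. Subgame-perfect outcome: (Firm, N2) with payoffs (4, 7).
For the simultaneous game, intersect best replies.
Union's best replies: N1→Firm; N2→Firm; N3→Hard; N4→Soft; N5→Soft.
Management's best replies: Soft→N2; Firm→N2; Hard→N4.
Only (Firm, N2) has each player best-responding; Nash payoffs (4, 7).
Sequential outcome (Firm, N2) coincides with the Nash profile (Firm, N2).

yes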